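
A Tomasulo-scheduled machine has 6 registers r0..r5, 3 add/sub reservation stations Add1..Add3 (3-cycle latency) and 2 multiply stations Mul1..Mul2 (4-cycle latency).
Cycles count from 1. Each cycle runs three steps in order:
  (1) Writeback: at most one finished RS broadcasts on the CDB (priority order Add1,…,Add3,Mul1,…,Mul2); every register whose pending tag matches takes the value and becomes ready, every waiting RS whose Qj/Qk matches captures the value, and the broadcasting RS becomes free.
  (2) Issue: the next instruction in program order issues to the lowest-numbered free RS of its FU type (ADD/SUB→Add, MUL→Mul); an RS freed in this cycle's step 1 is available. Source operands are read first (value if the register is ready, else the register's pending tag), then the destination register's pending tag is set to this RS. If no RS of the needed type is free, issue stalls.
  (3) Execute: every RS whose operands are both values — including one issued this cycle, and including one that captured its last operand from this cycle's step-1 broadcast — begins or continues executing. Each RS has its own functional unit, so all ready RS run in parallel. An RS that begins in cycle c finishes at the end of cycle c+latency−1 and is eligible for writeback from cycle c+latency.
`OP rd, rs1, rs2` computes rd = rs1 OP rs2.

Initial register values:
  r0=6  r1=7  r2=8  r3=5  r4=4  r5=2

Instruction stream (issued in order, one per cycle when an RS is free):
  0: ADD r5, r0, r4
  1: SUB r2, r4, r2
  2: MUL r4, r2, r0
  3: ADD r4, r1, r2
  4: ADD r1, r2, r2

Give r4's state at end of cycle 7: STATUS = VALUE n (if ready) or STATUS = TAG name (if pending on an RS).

STATUS = TAG Add1

  c1: issue ADD r5<-Add1  regs: r0:6,r1:7,r2:8,r3:5,r4:4,r5:Add1
  c2: issue SUB r2<-Add2  regs: r0:6,r1:7,r2:Add2,r3:5,r4:4,r5:Add1
  c3: issue MUL r4<-Mul1  regs: r0:6,r1:7,r2:Add2,r3:5,r4:Mul1,r5:Add1
  c4: CDB Add1=10; issue ADD r4<-Add1  regs: r0:6,r1:7,r2:Add2,r3:5,r4:Add1,r5:10
  c5: CDB Add2=-4; issue ADD r1<-Add2  regs: r0:6,r1:Add2,r2:-4,r3:5,r4:Add1,r5:10
  c6: -  regs: r0:6,r1:Add2,r2:-4,r3:5,r4:Add1,r5:10
  c7: -  regs: r0:6,r1:Add2,r2:-4,r3:5,r4:Add1,r5:10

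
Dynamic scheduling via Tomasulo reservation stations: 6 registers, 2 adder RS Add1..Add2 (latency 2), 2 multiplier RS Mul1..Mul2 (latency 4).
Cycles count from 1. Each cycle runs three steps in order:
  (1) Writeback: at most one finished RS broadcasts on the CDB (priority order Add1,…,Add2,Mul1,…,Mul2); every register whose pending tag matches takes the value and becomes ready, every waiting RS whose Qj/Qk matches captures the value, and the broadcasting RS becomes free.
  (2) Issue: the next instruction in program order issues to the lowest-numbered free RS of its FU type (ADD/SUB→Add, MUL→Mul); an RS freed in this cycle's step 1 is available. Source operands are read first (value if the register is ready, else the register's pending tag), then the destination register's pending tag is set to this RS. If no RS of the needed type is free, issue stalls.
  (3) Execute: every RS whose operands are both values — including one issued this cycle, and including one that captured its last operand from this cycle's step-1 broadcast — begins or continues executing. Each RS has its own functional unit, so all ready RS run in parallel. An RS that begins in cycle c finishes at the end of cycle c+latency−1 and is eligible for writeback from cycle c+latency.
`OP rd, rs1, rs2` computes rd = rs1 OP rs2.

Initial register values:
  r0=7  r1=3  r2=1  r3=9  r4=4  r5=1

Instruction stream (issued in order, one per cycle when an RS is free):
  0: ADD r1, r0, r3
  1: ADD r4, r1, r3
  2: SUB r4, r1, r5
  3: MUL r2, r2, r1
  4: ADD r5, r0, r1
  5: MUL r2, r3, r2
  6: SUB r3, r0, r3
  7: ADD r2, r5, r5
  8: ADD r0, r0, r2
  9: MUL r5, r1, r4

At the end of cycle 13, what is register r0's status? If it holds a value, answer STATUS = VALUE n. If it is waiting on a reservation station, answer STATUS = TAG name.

  c1: issue ADD r1<-Add1  regs: r0:7,r1:Add1,r2:1,r3:9,r4:4,r5:1
  c2: issue ADD r4<-Add2  regs: r0:7,r1:Add1,r2:1,r3:9,r4:Add2,r5:1
  c3: CDB Add1=16; issue SUB r4<-Add1  regs: r0:7,r1:16,r2:1,r3:9,r4:Add1,r5:1
  c4: issue MUL r2<-Mul1  regs: r0:7,r1:16,r2:Mul1,r3:9,r4:Add1,r5:1
  c5: CDB Add1=15; issue ADD r5<-Add1  regs: r0:7,r1:16,r2:Mul1,r3:9,r4:15,r5:Add1
  c6: CDB Add2=25; issue MUL r2<-Mul2  regs: r0:7,r1:16,r2:Mul2,r3:9,r4:15,r5:Add1
  c7: CDB Add1=23; issue SUB r3<-Add1  regs: r0:7,r1:16,r2:Mul2,r3:Add1,r4:15,r5:23
  c8: CDB Mul1=16; issue ADD r2<-Add2  regs: r0:7,r1:16,r2:Add2,r3:Add1,r4:15,r5:23
  c9: CDB Add1=-2; issue ADD r0<-Add1  regs: r0:Add1,r1:16,r2:Add2,r3:-2,r4:15,r5:23
  c10: CDB Add2=46; issue MUL r5<-Mul1  regs: r0:Add1,r1:16,r2:46,r3:-2,r4:15,r5:Mul1
  c11: -  regs: r0:Add1,r1:16,r2:46,r3:-2,r4:15,r5:Mul1
  c12: CDB Add1=53  regs: r0:53,r1:16,r2:46,r3:-2,r4:15,r5:Mul1
  c13: CDB Mul2=144  regs: r0:53,r1:16,r2:46,r3:-2,r4:15,r5:Mul1

STATUS = VALUE 53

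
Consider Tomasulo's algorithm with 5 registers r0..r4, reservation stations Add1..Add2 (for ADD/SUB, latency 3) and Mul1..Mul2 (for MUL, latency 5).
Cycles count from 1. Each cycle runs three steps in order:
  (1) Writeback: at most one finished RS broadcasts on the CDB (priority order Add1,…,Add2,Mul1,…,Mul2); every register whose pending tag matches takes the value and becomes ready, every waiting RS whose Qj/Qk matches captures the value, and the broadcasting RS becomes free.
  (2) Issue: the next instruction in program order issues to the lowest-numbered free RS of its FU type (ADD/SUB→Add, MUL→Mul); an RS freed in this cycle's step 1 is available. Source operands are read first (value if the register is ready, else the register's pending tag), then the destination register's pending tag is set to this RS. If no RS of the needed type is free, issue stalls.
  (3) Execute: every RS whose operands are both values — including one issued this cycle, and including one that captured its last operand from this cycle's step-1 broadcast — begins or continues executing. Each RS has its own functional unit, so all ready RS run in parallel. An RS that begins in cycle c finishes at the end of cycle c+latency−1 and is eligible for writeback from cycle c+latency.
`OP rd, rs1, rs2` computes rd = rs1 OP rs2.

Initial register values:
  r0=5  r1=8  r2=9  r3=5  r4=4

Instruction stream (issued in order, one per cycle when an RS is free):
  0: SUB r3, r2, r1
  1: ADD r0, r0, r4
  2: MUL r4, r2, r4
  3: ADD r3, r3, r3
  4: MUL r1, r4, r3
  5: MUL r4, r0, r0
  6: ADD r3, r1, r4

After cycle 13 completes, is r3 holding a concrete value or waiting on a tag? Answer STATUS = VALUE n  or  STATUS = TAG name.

  c1: issue SUB r3<-Add1  regs: r0:5,r1:8,r2:9,r3:Add1,r4:4
  c2: issue ADD r0<-Add2  regs: r0:Add2,r1:8,r2:9,r3:Add1,r4:4
  c3: issue MUL r4<-Mul1  regs: r0:Add2,r1:8,r2:9,r3:Add1,r4:Mul1
  c4: CDB Add1=1; issue ADD r3<-Add1  regs: r0:Add2,r1:8,r2:9,r3:Add1,r4:Mul1
  c5: CDB Add2=9; issue MUL r1<-Mul2  regs: r0:9,r1:Mul2,r2:9,r3:Add1,r4:Mul1
  c6: stall  regs: r0:9,r1:Mul2,r2:9,r3:Add1,r4:Mul1
  c7: CDB Add1=2; stall  regs: r0:9,r1:Mul2,r2:9,r3:2,r4:Mul1
  c8: CDB Mul1=36; issue MUL r4<-Mul1  regs: r0:9,r1:Mul2,r2:9,r3:2,r4:Mul1
  c9: issue ADD r3<-Add1  regs: r0:9,r1:Mul2,r2:9,r3:Add1,r4:Mul1
  c10: -  regs: r0:9,r1:Mul2,r2:9,r3:Add1,r4:Mul1
  c11: -  regs: r0:9,r1:Mul2,r2:9,r3:Add1,r4:Mul1
  c12: -  regs: r0:9,r1:Mul2,r2:9,r3:Add1,r4:Mul1
  c13: CDB Mul1=81  regs: r0:9,r1:Mul2,r2:9,r3:Add1,r4:81

STATUS = TAG Add1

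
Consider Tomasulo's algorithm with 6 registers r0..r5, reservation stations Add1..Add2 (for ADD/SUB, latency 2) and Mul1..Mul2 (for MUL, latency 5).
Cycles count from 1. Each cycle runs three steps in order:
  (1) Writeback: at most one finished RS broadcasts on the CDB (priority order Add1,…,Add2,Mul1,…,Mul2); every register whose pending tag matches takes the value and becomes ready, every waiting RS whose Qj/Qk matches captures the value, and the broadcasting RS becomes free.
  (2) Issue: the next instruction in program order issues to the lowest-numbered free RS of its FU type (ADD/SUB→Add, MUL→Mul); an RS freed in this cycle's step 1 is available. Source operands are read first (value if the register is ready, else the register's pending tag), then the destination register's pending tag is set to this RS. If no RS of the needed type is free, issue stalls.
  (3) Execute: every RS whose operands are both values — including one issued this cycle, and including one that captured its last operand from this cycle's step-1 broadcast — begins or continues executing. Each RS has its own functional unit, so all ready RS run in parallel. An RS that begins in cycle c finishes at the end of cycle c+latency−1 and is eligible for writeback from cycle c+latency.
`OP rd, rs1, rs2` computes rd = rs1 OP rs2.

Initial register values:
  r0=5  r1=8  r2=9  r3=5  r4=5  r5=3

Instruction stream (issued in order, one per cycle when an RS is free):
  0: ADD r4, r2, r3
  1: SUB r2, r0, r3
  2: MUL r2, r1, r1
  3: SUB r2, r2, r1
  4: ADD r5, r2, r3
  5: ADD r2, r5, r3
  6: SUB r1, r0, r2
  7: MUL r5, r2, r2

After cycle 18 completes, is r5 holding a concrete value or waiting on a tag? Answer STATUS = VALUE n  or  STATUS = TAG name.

cycle 1: issue ADD r4<-Add1 // r0:5,r1:8,r2:9,r3:5,r4:Add1,r5:3
cycle 2: issue SUB r2<-Add2 // r0:5,r1:8,r2:Add2,r3:5,r4:Add1,r5:3
cycle 3: CDB Add1=14; issue MUL r2<-Mul1 // r0:5,r1:8,r2:Mul1,r3:5,r4:14,r5:3
cycle 4: CDB Add2=0; issue SUB r2<-Add1 // r0:5,r1:8,r2:Add1,r3:5,r4:14,r5:3
cycle 5: issue ADD r5<-Add2 // r0:5,r1:8,r2:Add1,r3:5,r4:14,r5:Add2
cycle 6: stall // r0:5,r1:8,r2:Add1,r3:5,r4:14,r5:Add2
cycle 7: stall // r0:5,r1:8,r2:Add1,r3:5,r4:14,r5:Add2
cycle 8: CDB Mul1=64; stall // r0:5,r1:8,r2:Add1,r3:5,r4:14,r5:Add2
cycle 9: stall // r0:5,r1:8,r2:Add1,r3:5,r4:14,r5:Add2
cycle 10: CDB Add1=56; issue ADD r2<-Add1 // r0:5,r1:8,r2:Add1,r3:5,r4:14,r5:Add2
cycle 11: stall // r0:5,r1:8,r2:Add1,r3:5,r4:14,r5:Add2
cycle 12: CDB Add2=61; issue SUB r1<-Add2 // r0:5,r1:Add2,r2:Add1,r3:5,r4:14,r5:61
cycle 13: issue MUL r5<-Mul1 // r0:5,r1:Add2,r2:Add1,r3:5,r4:14,r5:Mul1
cycle 14: CDB Add1=66 // r0:5,r1:Add2,r2:66,r3:5,r4:14,r5:Mul1
cycle 15: - // r0:5,r1:Add2,r2:66,r3:5,r4:14,r5:Mul1
cycle 16: CDB Add2=-61 // r0:5,r1:-61,r2:66,r3:5,r4:14,r5:Mul1
cycle 17: - // r0:5,r1:-61,r2:66,r3:5,r4:14,r5:Mul1
cycle 18: - // r0:5,r1:-61,r2:66,r3:5,r4:14,r5:Mul1

STATUS = TAG Mul1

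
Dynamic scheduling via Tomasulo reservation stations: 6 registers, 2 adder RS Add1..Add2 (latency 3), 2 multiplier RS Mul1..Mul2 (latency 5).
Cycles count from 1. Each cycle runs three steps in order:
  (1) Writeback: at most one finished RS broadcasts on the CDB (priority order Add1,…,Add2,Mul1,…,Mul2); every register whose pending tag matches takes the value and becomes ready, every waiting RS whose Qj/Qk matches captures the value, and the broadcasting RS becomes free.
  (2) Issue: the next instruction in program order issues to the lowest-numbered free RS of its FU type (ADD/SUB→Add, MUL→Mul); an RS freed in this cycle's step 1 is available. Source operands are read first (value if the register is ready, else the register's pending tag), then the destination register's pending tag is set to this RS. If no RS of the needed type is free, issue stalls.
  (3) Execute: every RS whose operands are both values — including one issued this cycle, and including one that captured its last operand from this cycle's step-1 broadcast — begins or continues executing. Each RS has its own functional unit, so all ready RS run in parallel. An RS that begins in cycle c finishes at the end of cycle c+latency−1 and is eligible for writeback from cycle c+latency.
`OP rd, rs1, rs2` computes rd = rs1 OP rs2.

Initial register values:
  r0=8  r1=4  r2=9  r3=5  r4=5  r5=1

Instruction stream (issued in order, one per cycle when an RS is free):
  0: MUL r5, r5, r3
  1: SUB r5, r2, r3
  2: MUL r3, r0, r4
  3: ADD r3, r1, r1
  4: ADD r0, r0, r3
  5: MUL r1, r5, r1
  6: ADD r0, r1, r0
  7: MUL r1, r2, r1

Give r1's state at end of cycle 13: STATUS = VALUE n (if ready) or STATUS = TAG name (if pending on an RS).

STATUS = TAG Mul2

c1: issue MUL r5<-Mul1 | r0:8,r1:4,r2:9,r3:5,r4:5,r5:Mul1
c2: issue SUB r5<-Add1 | r0:8,r1:4,r2:9,r3:5,r4:5,r5:Add1
c3: issue MUL r3<-Mul2 | r0:8,r1:4,r2:9,r3:Mul2,r4:5,r5:Add1
c4: issue ADD r3<-Add2 | r0:8,r1:4,r2:9,r3:Add2,r4:5,r5:Add1
c5: CDB Add1=4; issue ADD r0<-Add1 | r0:Add1,r1:4,r2:9,r3:Add2,r4:5,r5:4
c6: CDB Mul1=5; issue MUL r1<-Mul1 | r0:Add1,r1:Mul1,r2:9,r3:Add2,r4:5,r5:4
c7: CDB Add2=8; issue ADD r0<-Add2 | r0:Add2,r1:Mul1,r2:9,r3:8,r4:5,r5:4
c8: CDB Mul2=40; issue MUL r1<-Mul2 | r0:Add2,r1:Mul2,r2:9,r3:8,r4:5,r5:4
c9: - | r0:Add2,r1:Mul2,r2:9,r3:8,r4:5,r5:4
c10: CDB Add1=16 | r0:Add2,r1:Mul2,r2:9,r3:8,r4:5,r5:4
c11: CDB Mul1=16 | r0:Add2,r1:Mul2,r2:9,r3:8,r4:5,r5:4
c12: - | r0:Add2,r1:Mul2,r2:9,r3:8,r4:5,r5:4
c13: - | r0:Add2,r1:Mul2,r2:9,r3:8,r4:5,r5:4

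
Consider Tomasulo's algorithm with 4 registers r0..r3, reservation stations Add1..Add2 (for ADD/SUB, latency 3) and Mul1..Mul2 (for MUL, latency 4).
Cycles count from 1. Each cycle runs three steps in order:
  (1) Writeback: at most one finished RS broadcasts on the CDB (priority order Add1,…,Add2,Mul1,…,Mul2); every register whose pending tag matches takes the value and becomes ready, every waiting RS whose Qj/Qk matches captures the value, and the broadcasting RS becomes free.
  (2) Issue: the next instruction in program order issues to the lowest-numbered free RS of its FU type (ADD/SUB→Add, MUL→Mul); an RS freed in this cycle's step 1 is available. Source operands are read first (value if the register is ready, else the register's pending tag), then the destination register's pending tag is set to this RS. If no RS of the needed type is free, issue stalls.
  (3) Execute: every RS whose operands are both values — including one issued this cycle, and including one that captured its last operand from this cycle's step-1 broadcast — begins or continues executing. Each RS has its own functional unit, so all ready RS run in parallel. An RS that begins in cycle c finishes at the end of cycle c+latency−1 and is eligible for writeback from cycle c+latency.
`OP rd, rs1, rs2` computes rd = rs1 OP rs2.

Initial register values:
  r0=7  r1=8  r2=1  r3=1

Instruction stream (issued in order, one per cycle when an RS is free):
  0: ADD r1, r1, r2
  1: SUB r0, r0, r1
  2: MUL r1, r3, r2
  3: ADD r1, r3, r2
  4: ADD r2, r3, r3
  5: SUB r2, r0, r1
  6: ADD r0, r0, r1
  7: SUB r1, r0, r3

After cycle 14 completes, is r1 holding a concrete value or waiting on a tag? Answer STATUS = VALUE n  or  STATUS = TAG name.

cycle 1: issue ADD r1<-Add1 // r0:7,r1:Add1,r2:1,r3:1
cycle 2: issue SUB r0<-Add2 // r0:Add2,r1:Add1,r2:1,r3:1
cycle 3: issue MUL r1<-Mul1 // r0:Add2,r1:Mul1,r2:1,r3:1
cycle 4: CDB Add1=9; issue ADD r1<-Add1 // r0:Add2,r1:Add1,r2:1,r3:1
cycle 5: stall // r0:Add2,r1:Add1,r2:1,r3:1
cycle 6: stall // r0:Add2,r1:Add1,r2:1,r3:1
cycle 7: CDB Add1=2; issue ADD r2<-Add1 // r0:Add2,r1:2,r2:Add1,r3:1
cycle 8: CDB Add2=-2; issue SUB r2<-Add2 // r0:-2,r1:2,r2:Add2,r3:1
cycle 9: CDB Mul1=1; stall // r0:-2,r1:2,r2:Add2,r3:1
cycle 10: CDB Add1=2; issue ADD r0<-Add1 // r0:Add1,r1:2,r2:Add2,r3:1
cycle 11: CDB Add2=-4; issue SUB r1<-Add2 // r0:Add1,r1:Add2,r2:-4,r3:1
cycle 12: - // r0:Add1,r1:Add2,r2:-4,r3:1
cycle 13: CDB Add1=0 // r0:0,r1:Add2,r2:-4,r3:1
cycle 14: - // r0:0,r1:Add2,r2:-4,r3:1

STATUS = TAG Add2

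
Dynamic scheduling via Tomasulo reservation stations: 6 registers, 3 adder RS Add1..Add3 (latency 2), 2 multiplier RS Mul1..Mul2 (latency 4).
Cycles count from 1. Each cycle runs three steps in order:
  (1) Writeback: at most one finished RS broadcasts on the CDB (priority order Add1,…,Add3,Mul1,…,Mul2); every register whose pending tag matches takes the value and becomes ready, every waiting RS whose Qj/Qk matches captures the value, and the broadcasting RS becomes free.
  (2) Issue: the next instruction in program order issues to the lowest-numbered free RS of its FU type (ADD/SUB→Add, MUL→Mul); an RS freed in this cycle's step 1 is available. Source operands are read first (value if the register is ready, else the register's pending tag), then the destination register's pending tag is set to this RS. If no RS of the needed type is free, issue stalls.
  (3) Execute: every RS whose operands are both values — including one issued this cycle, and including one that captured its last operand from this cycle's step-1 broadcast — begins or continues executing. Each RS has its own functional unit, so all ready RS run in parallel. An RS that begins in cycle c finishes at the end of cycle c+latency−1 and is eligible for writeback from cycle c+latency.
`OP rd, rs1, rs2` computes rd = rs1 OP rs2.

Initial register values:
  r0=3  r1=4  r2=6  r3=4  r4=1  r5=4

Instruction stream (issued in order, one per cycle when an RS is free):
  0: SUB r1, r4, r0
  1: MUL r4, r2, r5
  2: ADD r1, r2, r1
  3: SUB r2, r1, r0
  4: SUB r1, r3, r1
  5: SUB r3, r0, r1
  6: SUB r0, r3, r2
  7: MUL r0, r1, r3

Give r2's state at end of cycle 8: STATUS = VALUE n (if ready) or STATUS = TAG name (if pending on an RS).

cycle 1: issue SUB r1<-Add1 // r0:3,r1:Add1,r2:6,r3:4,r4:1,r5:4
cycle 2: issue MUL r4<-Mul1 // r0:3,r1:Add1,r2:6,r3:4,r4:Mul1,r5:4
cycle 3: CDB Add1=-2; issue ADD r1<-Add1 // r0:3,r1:Add1,r2:6,r3:4,r4:Mul1,r5:4
cycle 4: issue SUB r2<-Add2 // r0:3,r1:Add1,r2:Add2,r3:4,r4:Mul1,r5:4
cycle 5: CDB Add1=4; issue SUB r1<-Add1 // r0:3,r1:Add1,r2:Add2,r3:4,r4:Mul1,r5:4
cycle 6: CDB Mul1=24; issue SUB r3<-Add3 // r0:3,r1:Add1,r2:Add2,r3:Add3,r4:24,r5:4
cycle 7: CDB Add1=0; issue SUB r0<-Add1 // r0:Add1,r1:0,r2:Add2,r3:Add3,r4:24,r5:4
cycle 8: CDB Add2=1; issue MUL r0<-Mul1 // r0:Mul1,r1:0,r2:1,r3:Add3,r4:24,r5:4

STATUS = VALUE 1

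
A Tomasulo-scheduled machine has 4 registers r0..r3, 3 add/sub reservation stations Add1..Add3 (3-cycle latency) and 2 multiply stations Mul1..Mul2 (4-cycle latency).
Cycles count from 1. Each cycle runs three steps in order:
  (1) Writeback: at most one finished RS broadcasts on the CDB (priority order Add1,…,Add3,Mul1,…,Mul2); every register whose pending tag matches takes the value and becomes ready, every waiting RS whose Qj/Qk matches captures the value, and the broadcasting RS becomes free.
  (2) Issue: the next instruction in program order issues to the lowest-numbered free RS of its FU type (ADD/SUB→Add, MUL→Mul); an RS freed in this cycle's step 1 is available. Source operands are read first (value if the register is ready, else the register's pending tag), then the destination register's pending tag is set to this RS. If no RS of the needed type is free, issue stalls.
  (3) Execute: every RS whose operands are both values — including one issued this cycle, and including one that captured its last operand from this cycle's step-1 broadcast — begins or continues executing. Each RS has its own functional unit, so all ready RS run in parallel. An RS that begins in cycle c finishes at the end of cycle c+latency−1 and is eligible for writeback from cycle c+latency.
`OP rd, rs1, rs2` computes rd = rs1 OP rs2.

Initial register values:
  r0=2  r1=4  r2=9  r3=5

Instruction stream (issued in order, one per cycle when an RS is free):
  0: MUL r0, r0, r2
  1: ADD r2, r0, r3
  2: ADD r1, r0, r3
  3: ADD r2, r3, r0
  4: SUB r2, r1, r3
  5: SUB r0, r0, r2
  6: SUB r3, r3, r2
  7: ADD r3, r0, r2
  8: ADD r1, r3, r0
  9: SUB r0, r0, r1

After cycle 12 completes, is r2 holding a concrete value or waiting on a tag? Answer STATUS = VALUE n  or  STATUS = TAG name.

cycle 1: issue MUL r0<-Mul1 // r0:Mul1,r1:4,r2:9,r3:5
cycle 2: issue ADD r2<-Add1 // r0:Mul1,r1:4,r2:Add1,r3:5
cycle 3: issue ADD r1<-Add2 // r0:Mul1,r1:Add2,r2:Add1,r3:5
cycle 4: issue ADD r2<-Add3 // r0:Mul1,r1:Add2,r2:Add3,r3:5
cycle 5: CDB Mul1=18; stall // r0:18,r1:Add2,r2:Add3,r3:5
cycle 6: stall // r0:18,r1:Add2,r2:Add3,r3:5
cycle 7: stall // r0:18,r1:Add2,r2:Add3,r3:5
cycle 8: CDB Add1=23; issue SUB r2<-Add1 // r0:18,r1:Add2,r2:Add1,r3:5
cycle 9: CDB Add2=23; issue SUB r0<-Add2 // r0:Add2,r1:23,r2:Add1,r3:5
cycle 10: CDB Add3=23; issue SUB r3<-Add3 // r0:Add2,r1:23,r2:Add1,r3:Add3
cycle 11: stall // r0:Add2,r1:23,r2:Add1,r3:Add3
cycle 12: CDB Add1=18; issue ADD r3<-Add1 // r0:Add2,r1:23,r2:18,r3:Add1

STATUS = VALUE 18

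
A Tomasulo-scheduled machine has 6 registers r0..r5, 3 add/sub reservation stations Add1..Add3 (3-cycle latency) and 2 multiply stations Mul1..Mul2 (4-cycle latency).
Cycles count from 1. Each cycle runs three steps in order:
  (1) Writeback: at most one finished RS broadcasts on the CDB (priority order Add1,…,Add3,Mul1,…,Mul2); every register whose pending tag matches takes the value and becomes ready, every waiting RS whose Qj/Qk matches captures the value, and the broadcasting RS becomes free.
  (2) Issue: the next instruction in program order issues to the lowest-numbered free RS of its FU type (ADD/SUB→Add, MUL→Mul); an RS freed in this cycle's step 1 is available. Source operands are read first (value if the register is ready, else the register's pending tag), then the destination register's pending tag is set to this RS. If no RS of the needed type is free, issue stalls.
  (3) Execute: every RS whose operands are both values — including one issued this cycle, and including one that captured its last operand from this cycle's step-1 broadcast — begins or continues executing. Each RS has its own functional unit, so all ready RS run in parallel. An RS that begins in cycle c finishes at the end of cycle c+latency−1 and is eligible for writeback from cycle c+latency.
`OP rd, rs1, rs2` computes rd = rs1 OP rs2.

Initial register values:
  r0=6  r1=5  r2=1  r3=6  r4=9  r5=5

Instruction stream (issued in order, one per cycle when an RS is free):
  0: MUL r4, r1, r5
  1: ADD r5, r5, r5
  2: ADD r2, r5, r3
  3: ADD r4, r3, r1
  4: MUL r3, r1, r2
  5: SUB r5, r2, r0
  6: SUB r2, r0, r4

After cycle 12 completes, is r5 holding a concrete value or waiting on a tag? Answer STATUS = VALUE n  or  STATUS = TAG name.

  c1: issue MUL r4<-Mul1  regs: r0:6,r1:5,r2:1,r3:6,r4:Mul1,r5:5
  c2: issue ADD r5<-Add1  regs: r0:6,r1:5,r2:1,r3:6,r4:Mul1,r5:Add1
  c3: issue ADD r2<-Add2  regs: r0:6,r1:5,r2:Add2,r3:6,r4:Mul1,r5:Add1
  c4: issue ADD r4<-Add3  regs: r0:6,r1:5,r2:Add2,r3:6,r4:Add3,r5:Add1
  c5: CDB Add1=10; issue MUL r3<-Mul2  regs: r0:6,r1:5,r2:Add2,r3:Mul2,r4:Add3,r5:10
  c6: CDB Mul1=25; issue SUB r5<-Add1  regs: r0:6,r1:5,r2:Add2,r3:Mul2,r4:Add3,r5:Add1
  c7: CDB Add3=11; issue SUB r2<-Add3  regs: r0:6,r1:5,r2:Add3,r3:Mul2,r4:11,r5:Add1
  c8: CDB Add2=16  regs: r0:6,r1:5,r2:Add3,r3:Mul2,r4:11,r5:Add1
  c9: -  regs: r0:6,r1:5,r2:Add3,r3:Mul2,r4:11,r5:Add1
  c10: CDB Add3=-5  regs: r0:6,r1:5,r2:-5,r3:Mul2,r4:11,r5:Add1
  c11: CDB Add1=10  regs: r0:6,r1:5,r2:-5,r3:Mul2,r4:11,r5:10
  c12: CDB Mul2=80  regs: r0:6,r1:5,r2:-5,r3:80,r4:11,r5:10

STATUS = VALUE 10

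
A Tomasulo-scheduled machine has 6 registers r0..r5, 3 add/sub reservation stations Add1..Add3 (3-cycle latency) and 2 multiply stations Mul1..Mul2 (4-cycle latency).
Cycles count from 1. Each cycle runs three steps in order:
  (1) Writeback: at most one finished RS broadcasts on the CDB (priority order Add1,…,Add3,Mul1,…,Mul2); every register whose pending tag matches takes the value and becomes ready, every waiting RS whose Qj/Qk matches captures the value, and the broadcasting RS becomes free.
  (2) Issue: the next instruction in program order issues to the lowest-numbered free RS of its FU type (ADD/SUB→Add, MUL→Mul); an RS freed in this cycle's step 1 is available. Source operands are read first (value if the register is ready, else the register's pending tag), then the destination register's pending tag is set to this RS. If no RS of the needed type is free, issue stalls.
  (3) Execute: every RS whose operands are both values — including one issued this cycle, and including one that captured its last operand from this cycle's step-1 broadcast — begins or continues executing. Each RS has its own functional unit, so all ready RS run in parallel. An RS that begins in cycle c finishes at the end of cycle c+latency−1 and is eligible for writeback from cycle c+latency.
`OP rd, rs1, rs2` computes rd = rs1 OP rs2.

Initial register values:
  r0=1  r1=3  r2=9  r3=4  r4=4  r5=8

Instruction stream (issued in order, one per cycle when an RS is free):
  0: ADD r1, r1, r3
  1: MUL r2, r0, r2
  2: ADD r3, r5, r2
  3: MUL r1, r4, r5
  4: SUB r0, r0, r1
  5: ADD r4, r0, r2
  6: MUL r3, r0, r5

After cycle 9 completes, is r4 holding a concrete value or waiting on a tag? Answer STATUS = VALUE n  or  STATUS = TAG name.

cycle 1: issue ADD r1<-Add1 // r0:1,r1:Add1,r2:9,r3:4,r4:4,r5:8
cycle 2: issue MUL r2<-Mul1 // r0:1,r1:Add1,r2:Mul1,r3:4,r4:4,r5:8
cycle 3: issue ADD r3<-Add2 // r0:1,r1:Add1,r2:Mul1,r3:Add2,r4:4,r5:8
cycle 4: CDB Add1=7; issue MUL r1<-Mul2 // r0:1,r1:Mul2,r2:Mul1,r3:Add2,r4:4,r5:8
cycle 5: issue SUB r0<-Add1 // r0:Add1,r1:Mul2,r2:Mul1,r3:Add2,r4:4,r5:8
cycle 6: CDB Mul1=9; issue ADD r4<-Add3 // r0:Add1,r1:Mul2,r2:9,r3:Add2,r4:Add3,r5:8
cycle 7: issue MUL r3<-Mul1 // r0:Add1,r1:Mul2,r2:9,r3:Mul1,r4:Add3,r5:8
cycle 8: CDB Mul2=32 // r0:Add1,r1:32,r2:9,r3:Mul1,r4:Add3,r5:8
cycle 9: CDB Add2=17 // r0:Add1,r1:32,r2:9,r3:Mul1,r4:Add3,r5:8

STATUS = TAG Add3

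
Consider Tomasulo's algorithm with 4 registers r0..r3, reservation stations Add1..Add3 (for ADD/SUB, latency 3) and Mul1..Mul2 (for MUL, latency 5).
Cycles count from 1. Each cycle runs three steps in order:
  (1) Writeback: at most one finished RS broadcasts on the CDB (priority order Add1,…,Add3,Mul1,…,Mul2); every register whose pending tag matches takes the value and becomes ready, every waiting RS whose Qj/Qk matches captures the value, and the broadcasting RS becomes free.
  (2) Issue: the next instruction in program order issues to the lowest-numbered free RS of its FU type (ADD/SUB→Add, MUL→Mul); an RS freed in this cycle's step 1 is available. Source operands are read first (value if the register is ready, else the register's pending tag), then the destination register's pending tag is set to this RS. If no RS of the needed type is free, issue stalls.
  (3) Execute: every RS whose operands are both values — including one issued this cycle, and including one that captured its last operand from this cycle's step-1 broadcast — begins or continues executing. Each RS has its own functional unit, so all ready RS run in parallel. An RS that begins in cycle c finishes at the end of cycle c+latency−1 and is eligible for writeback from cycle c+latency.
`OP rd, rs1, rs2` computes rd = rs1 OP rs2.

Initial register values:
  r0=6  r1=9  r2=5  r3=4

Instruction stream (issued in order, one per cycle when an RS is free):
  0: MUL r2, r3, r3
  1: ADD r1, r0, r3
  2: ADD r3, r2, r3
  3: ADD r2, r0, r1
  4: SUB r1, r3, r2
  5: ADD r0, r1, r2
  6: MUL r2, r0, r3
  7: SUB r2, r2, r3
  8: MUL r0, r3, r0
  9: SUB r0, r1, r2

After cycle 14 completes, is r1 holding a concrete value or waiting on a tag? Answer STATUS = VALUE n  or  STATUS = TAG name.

  c1: issue MUL r2<-Mul1  regs: r0:6,r1:9,r2:Mul1,r3:4
  c2: issue ADD r1<-Add1  regs: r0:6,r1:Add1,r2:Mul1,r3:4
  c3: issue ADD r3<-Add2  regs: r0:6,r1:Add1,r2:Mul1,r3:Add2
  c4: issue ADD r2<-Add3  regs: r0:6,r1:Add1,r2:Add3,r3:Add2
  c5: CDB Add1=10; issue SUB r1<-Add1  regs: r0:6,r1:Add1,r2:Add3,r3:Add2
  c6: CDB Mul1=16; stall  regs: r0:6,r1:Add1,r2:Add3,r3:Add2
  c7: stall  regs: r0:6,r1:Add1,r2:Add3,r3:Add2
  c8: CDB Add3=16; issue ADD r0<-Add3  regs: r0:Add3,r1:Add1,r2:16,r3:Add2
  c9: CDB Add2=20; issue MUL r2<-Mul1  regs: r0:Add3,r1:Add1,r2:Mul1,r3:20
  c10: issue SUB r2<-Add2  regs: r0:Add3,r1:Add1,r2:Add2,r3:20
  c11: issue MUL r0<-Mul2  regs: r0:Mul2,r1:Add1,r2:Add2,r3:20
  c12: CDB Add1=4; issue SUB r0<-Add1  regs: r0:Add1,r1:4,r2:Add2,r3:20
  c13: -  regs: r0:Add1,r1:4,r2:Add2,r3:20
  c14: -  regs: r0:Add1,r1:4,r2:Add2,r3:20

STATUS = VALUE 4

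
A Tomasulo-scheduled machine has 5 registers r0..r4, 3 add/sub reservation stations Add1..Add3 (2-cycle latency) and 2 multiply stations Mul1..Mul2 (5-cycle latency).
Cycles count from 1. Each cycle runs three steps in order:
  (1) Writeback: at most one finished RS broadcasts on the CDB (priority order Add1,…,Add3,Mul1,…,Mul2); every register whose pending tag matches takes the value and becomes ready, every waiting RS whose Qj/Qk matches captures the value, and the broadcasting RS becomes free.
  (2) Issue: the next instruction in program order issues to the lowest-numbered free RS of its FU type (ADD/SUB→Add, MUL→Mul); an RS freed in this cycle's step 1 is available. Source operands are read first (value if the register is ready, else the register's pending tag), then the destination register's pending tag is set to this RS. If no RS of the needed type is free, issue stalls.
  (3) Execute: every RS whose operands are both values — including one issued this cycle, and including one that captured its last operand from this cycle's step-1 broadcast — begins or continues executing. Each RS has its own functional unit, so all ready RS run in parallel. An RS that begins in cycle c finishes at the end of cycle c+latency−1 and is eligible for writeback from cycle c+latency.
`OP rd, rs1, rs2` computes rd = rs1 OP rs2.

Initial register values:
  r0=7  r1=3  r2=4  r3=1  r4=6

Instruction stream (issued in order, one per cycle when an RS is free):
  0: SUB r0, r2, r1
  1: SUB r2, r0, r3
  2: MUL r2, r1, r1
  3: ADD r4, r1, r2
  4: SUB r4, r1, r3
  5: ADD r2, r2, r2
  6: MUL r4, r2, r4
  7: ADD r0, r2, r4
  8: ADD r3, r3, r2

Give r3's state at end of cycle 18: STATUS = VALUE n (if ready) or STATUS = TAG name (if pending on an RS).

c1: issue SUB r0<-Add1 | r0:Add1,r1:3,r2:4,r3:1,r4:6
c2: issue SUB r2<-Add2 | r0:Add1,r1:3,r2:Add2,r3:1,r4:6
c3: CDB Add1=1; issue MUL r2<-Mul1 | r0:1,r1:3,r2:Mul1,r3:1,r4:6
c4: issue ADD r4<-Add1 | r0:1,r1:3,r2:Mul1,r3:1,r4:Add1
c5: CDB Add2=0; issue SUB r4<-Add2 | r0:1,r1:3,r2:Mul1,r3:1,r4:Add2
c6: issue ADD r2<-Add3 | r0:1,r1:3,r2:Add3,r3:1,r4:Add2
c7: CDB Add2=2; issue MUL r4<-Mul2 | r0:1,r1:3,r2:Add3,r3:1,r4:Mul2
c8: CDB Mul1=9; issue ADD r0<-Add2 | r0:Add2,r1:3,r2:Add3,r3:1,r4:Mul2
c9: stall | r0:Add2,r1:3,r2:Add3,r3:1,r4:Mul2
c10: CDB Add1=12; issue ADD r3<-Add1 | r0:Add2,r1:3,r2:Add3,r3:Add1,r4:Mul2
c11: CDB Add3=18 | r0:Add2,r1:3,r2:18,r3:Add1,r4:Mul2
c12: - | r0:Add2,r1:3,r2:18,r3:Add1,r4:Mul2
c13: CDB Add1=19 | r0:Add2,r1:3,r2:18,r3:19,r4:Mul2
c14: - | r0:Add2,r1:3,r2:18,r3:19,r4:Mul2
c15: - | r0:Add2,r1:3,r2:18,r3:19,r4:Mul2
c16: CDB Mul2=36 | r0:Add2,r1:3,r2:18,r3:19,r4:36
c17: - | r0:Add2,r1:3,r2:18,r3:19,r4:36
c18: CDB Add2=54 | r0:54,r1:3,r2:18,r3:19,r4:36

STATUS = VALUE 19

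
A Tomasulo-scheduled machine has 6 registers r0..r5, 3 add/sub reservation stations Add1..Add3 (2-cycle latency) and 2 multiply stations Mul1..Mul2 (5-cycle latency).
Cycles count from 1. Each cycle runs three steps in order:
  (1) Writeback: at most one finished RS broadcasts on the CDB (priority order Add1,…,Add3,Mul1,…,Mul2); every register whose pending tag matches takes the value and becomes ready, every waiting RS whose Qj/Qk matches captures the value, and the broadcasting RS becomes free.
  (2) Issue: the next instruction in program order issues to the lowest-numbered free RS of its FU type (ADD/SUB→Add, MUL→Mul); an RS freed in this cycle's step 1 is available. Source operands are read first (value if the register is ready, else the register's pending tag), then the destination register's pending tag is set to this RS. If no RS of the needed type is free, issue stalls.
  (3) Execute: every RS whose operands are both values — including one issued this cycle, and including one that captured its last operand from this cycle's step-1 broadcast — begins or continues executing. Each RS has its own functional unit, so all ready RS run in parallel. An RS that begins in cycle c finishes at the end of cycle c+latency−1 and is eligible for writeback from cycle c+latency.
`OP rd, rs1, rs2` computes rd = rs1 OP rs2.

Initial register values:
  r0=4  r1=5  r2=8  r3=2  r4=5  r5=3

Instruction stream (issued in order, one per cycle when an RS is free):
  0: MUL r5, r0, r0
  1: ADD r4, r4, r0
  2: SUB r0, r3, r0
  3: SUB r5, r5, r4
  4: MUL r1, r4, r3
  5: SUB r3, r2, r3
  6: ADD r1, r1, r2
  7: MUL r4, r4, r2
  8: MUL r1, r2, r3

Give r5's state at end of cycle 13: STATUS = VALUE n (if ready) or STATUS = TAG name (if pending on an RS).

c1: issue MUL r5<-Mul1 | r0:4,r1:5,r2:8,r3:2,r4:5,r5:Mul1
c2: issue ADD r4<-Add1 | r0:4,r1:5,r2:8,r3:2,r4:Add1,r5:Mul1
c3: issue SUB r0<-Add2 | r0:Add2,r1:5,r2:8,r3:2,r4:Add1,r5:Mul1
c4: CDB Add1=9; issue SUB r5<-Add1 | r0:Add2,r1:5,r2:8,r3:2,r4:9,r5:Add1
c5: CDB Add2=-2; issue MUL r1<-Mul2 | r0:-2,r1:Mul2,r2:8,r3:2,r4:9,r5:Add1
c6: CDB Mul1=16; issue SUB r3<-Add2 | r0:-2,r1:Mul2,r2:8,r3:Add2,r4:9,r5:Add1
c7: issue ADD r1<-Add3 | r0:-2,r1:Add3,r2:8,r3:Add2,r4:9,r5:Add1
c8: CDB Add1=7; issue MUL r4<-Mul1 | r0:-2,r1:Add3,r2:8,r3:Add2,r4:Mul1,r5:7
c9: CDB Add2=6; stall | r0:-2,r1:Add3,r2:8,r3:6,r4:Mul1,r5:7
c10: CDB Mul2=18; issue MUL r1<-Mul2 | r0:-2,r1:Mul2,r2:8,r3:6,r4:Mul1,r5:7
c11: - | r0:-2,r1:Mul2,r2:8,r3:6,r4:Mul1,r5:7
c12: CDB Add3=26 | r0:-2,r1:Mul2,r2:8,r3:6,r4:Mul1,r5:7
c13: CDB Mul1=72 | r0:-2,r1:Mul2,r2:8,r3:6,r4:72,r5:7

STATUS = VALUE 7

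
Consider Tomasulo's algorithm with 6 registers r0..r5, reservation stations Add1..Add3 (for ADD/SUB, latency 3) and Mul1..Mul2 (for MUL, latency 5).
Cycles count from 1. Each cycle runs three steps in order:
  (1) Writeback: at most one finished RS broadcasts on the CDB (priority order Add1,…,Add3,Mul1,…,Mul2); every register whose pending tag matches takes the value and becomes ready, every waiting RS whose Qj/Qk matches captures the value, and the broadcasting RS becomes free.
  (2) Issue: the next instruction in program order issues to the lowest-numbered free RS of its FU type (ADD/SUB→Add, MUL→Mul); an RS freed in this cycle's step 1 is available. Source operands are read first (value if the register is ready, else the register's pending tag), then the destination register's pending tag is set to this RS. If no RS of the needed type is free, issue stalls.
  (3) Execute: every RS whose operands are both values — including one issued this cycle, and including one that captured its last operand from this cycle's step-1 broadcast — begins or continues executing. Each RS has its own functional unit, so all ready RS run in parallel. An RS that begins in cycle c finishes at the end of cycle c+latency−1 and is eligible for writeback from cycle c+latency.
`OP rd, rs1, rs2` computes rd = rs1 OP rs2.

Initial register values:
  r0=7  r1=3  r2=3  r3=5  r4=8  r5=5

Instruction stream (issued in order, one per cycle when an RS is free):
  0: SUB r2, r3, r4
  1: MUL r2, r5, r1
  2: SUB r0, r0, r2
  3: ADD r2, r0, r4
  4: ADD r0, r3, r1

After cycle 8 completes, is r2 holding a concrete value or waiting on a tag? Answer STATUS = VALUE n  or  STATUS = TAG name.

STATUS = TAG Add1

cycle 1: issue SUB r2<-Add1 // r0:7,r1:3,r2:Add1,r3:5,r4:8,r5:5
cycle 2: issue MUL r2<-Mul1 // r0:7,r1:3,r2:Mul1,r3:5,r4:8,r5:5
cycle 3: issue SUB r0<-Add2 // r0:Add2,r1:3,r2:Mul1,r3:5,r4:8,r5:5
cycle 4: CDB Add1=-3; issue ADD r2<-Add1 // r0:Add2,r1:3,r2:Add1,r3:5,r4:8,r5:5
cycle 5: issue ADD r0<-Add3 // r0:Add3,r1:3,r2:Add1,r3:5,r4:8,r5:5
cycle 6: - // r0:Add3,r1:3,r2:Add1,r3:5,r4:8,r5:5
cycle 7: CDB Mul1=15 // r0:Add3,r1:3,r2:Add1,r3:5,r4:8,r5:5
cycle 8: CDB Add3=8 // r0:8,r1:3,r2:Add1,r3:5,r4:8,r5:5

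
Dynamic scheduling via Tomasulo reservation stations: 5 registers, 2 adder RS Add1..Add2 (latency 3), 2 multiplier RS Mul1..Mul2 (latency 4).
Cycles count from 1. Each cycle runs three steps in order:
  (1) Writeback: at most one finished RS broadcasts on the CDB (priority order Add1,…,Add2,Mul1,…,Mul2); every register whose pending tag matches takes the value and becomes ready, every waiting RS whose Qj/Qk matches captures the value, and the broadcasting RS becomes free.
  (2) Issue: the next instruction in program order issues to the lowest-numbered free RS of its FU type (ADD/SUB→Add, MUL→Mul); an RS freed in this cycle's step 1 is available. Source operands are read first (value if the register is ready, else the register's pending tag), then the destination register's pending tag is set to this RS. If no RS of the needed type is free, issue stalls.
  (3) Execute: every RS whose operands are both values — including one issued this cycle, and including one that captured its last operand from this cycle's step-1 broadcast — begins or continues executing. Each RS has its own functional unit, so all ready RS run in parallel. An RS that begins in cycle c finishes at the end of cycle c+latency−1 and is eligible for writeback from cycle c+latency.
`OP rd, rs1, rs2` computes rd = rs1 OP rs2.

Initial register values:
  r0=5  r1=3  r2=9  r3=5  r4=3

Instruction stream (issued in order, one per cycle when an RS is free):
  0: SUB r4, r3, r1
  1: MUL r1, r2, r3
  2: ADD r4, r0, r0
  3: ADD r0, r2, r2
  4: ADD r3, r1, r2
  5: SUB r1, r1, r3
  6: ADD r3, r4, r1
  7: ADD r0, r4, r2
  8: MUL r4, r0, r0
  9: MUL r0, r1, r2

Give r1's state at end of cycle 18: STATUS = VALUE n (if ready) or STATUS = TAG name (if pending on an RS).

c1: issue SUB r4<-Add1 | r0:5,r1:3,r2:9,r3:5,r4:Add1
c2: issue MUL r1<-Mul1 | r0:5,r1:Mul1,r2:9,r3:5,r4:Add1
c3: issue ADD r4<-Add2 | r0:5,r1:Mul1,r2:9,r3:5,r4:Add2
c4: CDB Add1=2; issue ADD r0<-Add1 | r0:Add1,r1:Mul1,r2:9,r3:5,r4:Add2
c5: stall | r0:Add1,r1:Mul1,r2:9,r3:5,r4:Add2
c6: CDB Add2=10; issue ADD r3<-Add2 | r0:Add1,r1:Mul1,r2:9,r3:Add2,r4:10
c7: CDB Add1=18; issue SUB r1<-Add1 | r0:18,r1:Add1,r2:9,r3:Add2,r4:10
c8: CDB Mul1=45; stall | r0:18,r1:Add1,r2:9,r3:Add2,r4:10
c9: stall | r0:18,r1:Add1,r2:9,r3:Add2,r4:10
c10: stall | r0:18,r1:Add1,r2:9,r3:Add2,r4:10
c11: CDB Add2=54; issue ADD r3<-Add2 | r0:18,r1:Add1,r2:9,r3:Add2,r4:10
c12: stall | r0:18,r1:Add1,r2:9,r3:Add2,r4:10
c13: stall | r0:18,r1:Add1,r2:9,r3:Add2,r4:10
c14: CDB Add1=-9; issue ADD r0<-Add1 | r0:Add1,r1:-9,r2:9,r3:Add2,r4:10
c15: issue MUL r4<-Mul1 | r0:Add1,r1:-9,r2:9,r3:Add2,r4:Mul1
c16: issue MUL r0<-Mul2 | r0:Mul2,r1:-9,r2:9,r3:Add2,r4:Mul1
c17: CDB Add1=19 | r0:Mul2,r1:-9,r2:9,r3:Add2,r4:Mul1
c18: CDB Add2=1 | r0:Mul2,r1:-9,r2:9,r3:1,r4:Mul1

STATUS = VALUE -9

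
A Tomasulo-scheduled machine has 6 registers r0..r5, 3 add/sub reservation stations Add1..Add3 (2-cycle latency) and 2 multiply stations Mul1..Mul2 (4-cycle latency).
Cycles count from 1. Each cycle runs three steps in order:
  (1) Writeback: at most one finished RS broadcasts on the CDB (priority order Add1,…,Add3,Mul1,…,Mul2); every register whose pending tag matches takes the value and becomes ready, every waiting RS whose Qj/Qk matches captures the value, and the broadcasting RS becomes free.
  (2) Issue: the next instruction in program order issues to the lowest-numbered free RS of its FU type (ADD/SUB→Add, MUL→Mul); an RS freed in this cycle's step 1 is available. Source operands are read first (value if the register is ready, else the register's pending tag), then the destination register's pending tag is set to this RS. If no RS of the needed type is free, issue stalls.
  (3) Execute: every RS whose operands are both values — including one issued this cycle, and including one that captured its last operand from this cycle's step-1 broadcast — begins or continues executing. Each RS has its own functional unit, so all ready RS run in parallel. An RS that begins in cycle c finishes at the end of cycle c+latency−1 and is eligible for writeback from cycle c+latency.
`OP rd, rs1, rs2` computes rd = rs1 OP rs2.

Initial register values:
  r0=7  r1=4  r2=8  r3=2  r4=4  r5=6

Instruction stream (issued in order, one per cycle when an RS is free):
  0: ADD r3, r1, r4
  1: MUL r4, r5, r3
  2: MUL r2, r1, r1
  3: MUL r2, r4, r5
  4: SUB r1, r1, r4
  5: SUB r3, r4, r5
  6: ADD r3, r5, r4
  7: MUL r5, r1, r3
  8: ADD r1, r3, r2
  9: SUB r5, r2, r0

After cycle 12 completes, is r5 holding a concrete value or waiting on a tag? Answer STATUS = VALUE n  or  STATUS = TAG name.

  c1: issue ADD r3<-Add1  regs: r0:7,r1:4,r2:8,r3:Add1,r4:4,r5:6
  c2: issue MUL r4<-Mul1  regs: r0:7,r1:4,r2:8,r3:Add1,r4:Mul1,r5:6
  c3: CDB Add1=8; issue MUL r2<-Mul2  regs: r0:7,r1:4,r2:Mul2,r3:8,r4:Mul1,r5:6
  c4: stall  regs: r0:7,r1:4,r2:Mul2,r3:8,r4:Mul1,r5:6
  c5: stall  regs: r0:7,r1:4,r2:Mul2,r3:8,r4:Mul1,r5:6
  c6: stall  regs: r0:7,r1:4,r2:Mul2,r3:8,r4:Mul1,r5:6
  c7: CDB Mul1=48; issue MUL r2<-Mul1  regs: r0:7,r1:4,r2:Mul1,r3:8,r4:48,r5:6
  c8: CDB Mul2=16; issue SUB r1<-Add1  regs: r0:7,r1:Add1,r2:Mul1,r3:8,r4:48,r5:6
  c9: issue SUB r3<-Add2  regs: r0:7,r1:Add1,r2:Mul1,r3:Add2,r4:48,r5:6
  c10: CDB Add1=-44; issue ADD r3<-Add1  regs: r0:7,r1:-44,r2:Mul1,r3:Add1,r4:48,r5:6
  c11: CDB Add2=42; issue MUL r5<-Mul2  regs: r0:7,r1:-44,r2:Mul1,r3:Add1,r4:48,r5:Mul2
  c12: CDB Add1=54; issue ADD r1<-Add1  regs: r0:7,r1:Add1,r2:Mul1,r3:54,r4:48,r5:Mul2

STATUS = TAG Mul2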